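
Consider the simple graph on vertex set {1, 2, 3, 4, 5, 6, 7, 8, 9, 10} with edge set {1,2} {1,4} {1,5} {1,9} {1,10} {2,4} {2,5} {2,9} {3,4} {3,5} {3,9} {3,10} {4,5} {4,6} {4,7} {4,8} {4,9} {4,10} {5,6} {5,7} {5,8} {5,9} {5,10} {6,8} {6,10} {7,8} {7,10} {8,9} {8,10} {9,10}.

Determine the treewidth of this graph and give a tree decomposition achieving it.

Treewidth 4.
One such decomposition:
Bags: B1 = {1, 4, 5, 9, 10}  B2 = {4, 5, 8, 9, 10}  B3 = {4, 5, 7, 8, 10}  B4 = {1, 2, 4, 5, 9}  B5 = {3, 4, 5, 9, 10}  B6 = {4, 5, 6, 8, 10}
Tree: B1–B2, B2–B3, B1–B4, B1–B5, B3–B6

The largest bag has 5 vertices, giving width 4; this decomposition certifies tw(G) ≤ 4. For the lower bound, the 5 vertices {1, 2, 4, 5, 9} are pairwise adjacent, and any tree decomposition puts a clique entirely inside one bag — forcing width ≥ 4. Combining the bounds, tw(G) = 4.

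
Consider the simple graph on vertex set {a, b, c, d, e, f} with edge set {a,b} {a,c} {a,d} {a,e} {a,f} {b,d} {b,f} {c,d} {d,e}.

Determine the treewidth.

2

A width-2 tree decomposition is:
Bags: B1 = {a, c, d}  B2 = {a, b, d}  B3 = {a, d, e}  B4 = {a, b, f}
Tree: B1–B2, B1–B3, B2–B4
The largest bag has 3 vertices, giving width 2; this decomposition certifies tw(G) ≤ 2. Conversely, {a, d, e} is a clique of size 3, and the vertices of any clique must share a bag in every tree decomposition; so some bag has ≥ 3 vertices and tw(G) ≥ 2. The upper and lower bounds meet at 2, so that is the treewidth.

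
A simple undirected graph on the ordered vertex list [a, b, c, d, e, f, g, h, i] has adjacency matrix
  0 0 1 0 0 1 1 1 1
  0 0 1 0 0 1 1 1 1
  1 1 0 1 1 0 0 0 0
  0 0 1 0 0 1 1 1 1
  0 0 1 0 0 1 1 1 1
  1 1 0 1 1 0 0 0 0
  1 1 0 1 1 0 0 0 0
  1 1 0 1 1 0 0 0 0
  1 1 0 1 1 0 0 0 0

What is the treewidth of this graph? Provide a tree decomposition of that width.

Every bag has size at most 5, so the width is 5 − 1 = 4 and tw(G) ≤ 4. For the lower bound: the 5 vertex sets {d,f}, {c,e}, {b,g}, {a}, {i} are disjoint, each induces a connected subgraph, and every pair is joined by at least one edge of G. Contracting each set to a single vertex therefore yields K_{5} as a minor, and since treewidth is minor-monotone, tw(G) ≥ tw(K_{5}) = 4. Combining the bounds, tw(G) = 4.

Treewidth 4.
Bags: B1 = {a, b, d, e, f}  B2 = {a, b, c, d, e}  B3 = {a, b, d, e, g}  B4 = {a, b, d, e, i}  B5 = {a, b, d, e, h}
Tree: B1–B2, B2–B3, B3–B4, B4–B5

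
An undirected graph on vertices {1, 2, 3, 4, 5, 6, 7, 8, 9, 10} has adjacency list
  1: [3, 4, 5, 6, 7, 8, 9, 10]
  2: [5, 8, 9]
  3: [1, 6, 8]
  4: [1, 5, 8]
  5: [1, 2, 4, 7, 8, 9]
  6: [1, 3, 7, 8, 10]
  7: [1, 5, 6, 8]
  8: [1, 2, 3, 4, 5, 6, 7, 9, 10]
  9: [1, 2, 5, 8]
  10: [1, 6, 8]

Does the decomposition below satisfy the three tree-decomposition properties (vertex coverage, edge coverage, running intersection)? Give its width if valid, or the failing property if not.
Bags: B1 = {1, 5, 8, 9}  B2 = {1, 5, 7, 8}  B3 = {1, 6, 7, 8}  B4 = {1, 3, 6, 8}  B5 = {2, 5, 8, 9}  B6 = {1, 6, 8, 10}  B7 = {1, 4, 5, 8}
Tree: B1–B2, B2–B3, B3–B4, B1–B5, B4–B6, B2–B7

Every vertex of G appears in some bag (union = {1, 2, 3, 4, 5, 6, 7, 8, 9, 10}); every edge is covered by a bag; and for each vertex v the set of bags containing v is connected in the bag tree. The decomposition is therefore valid. The largest bag has 4 vertices, so the width is 3.

Yes; width 3.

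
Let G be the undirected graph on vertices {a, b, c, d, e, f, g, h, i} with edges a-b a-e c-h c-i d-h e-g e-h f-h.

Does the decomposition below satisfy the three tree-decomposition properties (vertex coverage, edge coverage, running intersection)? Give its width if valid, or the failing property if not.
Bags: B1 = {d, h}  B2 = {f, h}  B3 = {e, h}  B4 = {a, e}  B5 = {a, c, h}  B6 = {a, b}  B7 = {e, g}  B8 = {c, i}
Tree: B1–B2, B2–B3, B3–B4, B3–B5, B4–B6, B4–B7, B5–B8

No — bags containing vertex a are not connected in the tree.

A tree decomposition must satisfy three properties: every vertex lies in some bag; for every edge, both endpoints lie together in some bag; and for every vertex, the bags containing it form a connected subtree. Here bags containing vertex a are not connected in the tree, so the decomposition is invalid.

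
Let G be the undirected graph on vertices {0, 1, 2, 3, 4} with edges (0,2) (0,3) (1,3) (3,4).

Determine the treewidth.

1

A width-1 tree decomposition is:
Bags: B1 = {0, 3}  B2 = {1, 3}  B3 = {0, 2}  B4 = {3, 4}
Tree: B1–B2, B1–B3, B1–B4
Each bag holds 2 vertices, so the decomposition has width 1, which upper-bounds the treewidth. Since G has at least one edge (e.g. 0–3), it is not an edgeless graph, so tw(G) ≥ 1. Hence tw(G) = 1 exactly.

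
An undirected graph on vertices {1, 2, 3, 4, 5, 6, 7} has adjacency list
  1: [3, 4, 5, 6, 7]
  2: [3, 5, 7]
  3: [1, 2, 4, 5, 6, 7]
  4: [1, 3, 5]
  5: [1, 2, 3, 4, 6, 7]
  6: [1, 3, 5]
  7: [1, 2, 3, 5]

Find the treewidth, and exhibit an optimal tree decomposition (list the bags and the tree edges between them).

The largest bag has 4 vertices, giving width 3; this decomposition certifies tw(G) ≤ 3. On the other hand G contains the 4-clique {1, 3, 4, 5}. A clique must lie in a single bag of any decomposition, so no decomposition can have width below 3. Therefore the treewidth is 3.

Treewidth 3.
One optimal decomposition is:
Bags: B1 = {1, 3, 4, 5}  B2 = {1, 3, 5, 6}  B3 = {1, 3, 5, 7}  B4 = {2, 3, 5, 7}
Tree: B1–B2, B2–B3, B3–B4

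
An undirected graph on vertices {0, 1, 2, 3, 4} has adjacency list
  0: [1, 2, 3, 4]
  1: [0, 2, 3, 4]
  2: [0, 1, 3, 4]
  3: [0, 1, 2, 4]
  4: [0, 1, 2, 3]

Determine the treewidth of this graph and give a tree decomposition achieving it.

Treewidth 4.
One optimal decomposition is:
Bags: B1 = {0, 1, 2, 3, 4}
Tree: (single bag)

A single bag containing all 5 vertices is trivially a valid decomposition of width 4. Conversely, {0, 1, 2, 3, 4} is a clique of size 5, and the vertices of any clique must share a bag in every tree decomposition; so some bag has ≥ 5 vertices and tw(G) ≥ 4. The upper and lower bounds meet at 4, so that is the treewidth.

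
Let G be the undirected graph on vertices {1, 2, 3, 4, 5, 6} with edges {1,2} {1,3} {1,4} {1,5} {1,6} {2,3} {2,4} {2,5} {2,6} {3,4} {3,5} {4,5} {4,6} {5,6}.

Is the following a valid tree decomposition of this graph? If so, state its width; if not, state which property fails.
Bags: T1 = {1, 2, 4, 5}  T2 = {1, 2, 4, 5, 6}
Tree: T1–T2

A tree decomposition must satisfy three properties: every vertex lies in some bag; for every edge, both endpoints lie together in some bag; and for every vertex, the bags containing it form a connected subtree. Here vertex 3 appears in no bag, so the decomposition is invalid.

No — vertex 3 appears in no bag.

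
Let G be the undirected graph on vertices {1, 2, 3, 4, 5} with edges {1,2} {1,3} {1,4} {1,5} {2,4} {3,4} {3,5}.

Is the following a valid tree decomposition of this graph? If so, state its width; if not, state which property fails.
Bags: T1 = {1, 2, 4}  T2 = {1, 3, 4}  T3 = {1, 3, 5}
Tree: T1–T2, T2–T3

Every vertex of G appears in some bag (union = {1, 2, 3, 4, 5}); every edge is covered by a bag; and for each vertex v the set of bags containing v is connected in the bag tree. The decomposition is therefore valid. The largest bag has 3 vertices, so the width is 2.

Yes; width 2.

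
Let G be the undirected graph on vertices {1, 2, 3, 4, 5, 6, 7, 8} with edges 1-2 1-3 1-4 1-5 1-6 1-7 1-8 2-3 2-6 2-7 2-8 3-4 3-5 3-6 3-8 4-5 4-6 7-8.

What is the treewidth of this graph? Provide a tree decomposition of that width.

Each bag holds 4 vertices, so the decomposition has width 3, which upper-bounds the treewidth. For the lower bound, the 4 vertices {1, 2, 3, 8} are pairwise adjacent, and any tree decomposition puts a clique entirely inside one bag — forcing width ≥ 3. Combining the bounds, tw(G) = 3.

Treewidth 3.
Bags: B1 = {1, 2, 3, 8}  B2 = {1, 2, 3, 6}  B3 = {1, 3, 4, 6}  B4 = {1, 3, 4, 5}  B5 = {1, 2, 7, 8}
Tree: B1–B2, B2–B3, B3–B4, B1–B5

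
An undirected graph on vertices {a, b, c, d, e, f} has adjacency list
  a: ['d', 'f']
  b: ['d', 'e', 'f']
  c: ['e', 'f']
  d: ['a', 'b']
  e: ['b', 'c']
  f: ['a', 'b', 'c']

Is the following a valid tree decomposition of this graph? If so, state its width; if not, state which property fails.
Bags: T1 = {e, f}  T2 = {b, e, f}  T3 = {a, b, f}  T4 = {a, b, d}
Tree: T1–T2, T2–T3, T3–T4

No — vertex c appears in no bag.

A tree decomposition must satisfy three properties: every vertex lies in some bag; for every edge, both endpoints lie together in some bag; and for every vertex, the bags containing it form a connected subtree. Here vertex c appears in no bag, so the decomposition is invalid.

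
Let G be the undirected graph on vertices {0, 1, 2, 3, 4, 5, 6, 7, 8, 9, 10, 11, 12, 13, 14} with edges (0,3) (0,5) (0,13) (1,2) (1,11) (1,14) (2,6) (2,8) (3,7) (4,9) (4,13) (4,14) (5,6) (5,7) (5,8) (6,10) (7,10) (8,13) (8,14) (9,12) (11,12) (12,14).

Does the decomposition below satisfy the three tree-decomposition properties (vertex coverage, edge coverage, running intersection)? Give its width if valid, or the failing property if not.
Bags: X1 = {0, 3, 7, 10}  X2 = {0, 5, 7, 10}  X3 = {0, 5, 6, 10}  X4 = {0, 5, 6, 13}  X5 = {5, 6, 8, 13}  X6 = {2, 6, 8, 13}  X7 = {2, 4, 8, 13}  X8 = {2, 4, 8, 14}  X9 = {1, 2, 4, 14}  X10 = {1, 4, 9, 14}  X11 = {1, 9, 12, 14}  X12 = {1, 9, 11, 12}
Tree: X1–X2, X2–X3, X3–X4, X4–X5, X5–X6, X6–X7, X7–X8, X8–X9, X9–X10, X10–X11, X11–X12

Every vertex of G appears in some bag (union = {0, 1, 2, 3, 4, 5, 6, 7, 8, 9, 10, 11, 12, 13, 14}); every edge is covered by a bag; and for each vertex v the set of bags containing v is connected in the bag tree. The decomposition is therefore valid. The largest bag has 4 vertices, so the width is 3.

Yes; width 3.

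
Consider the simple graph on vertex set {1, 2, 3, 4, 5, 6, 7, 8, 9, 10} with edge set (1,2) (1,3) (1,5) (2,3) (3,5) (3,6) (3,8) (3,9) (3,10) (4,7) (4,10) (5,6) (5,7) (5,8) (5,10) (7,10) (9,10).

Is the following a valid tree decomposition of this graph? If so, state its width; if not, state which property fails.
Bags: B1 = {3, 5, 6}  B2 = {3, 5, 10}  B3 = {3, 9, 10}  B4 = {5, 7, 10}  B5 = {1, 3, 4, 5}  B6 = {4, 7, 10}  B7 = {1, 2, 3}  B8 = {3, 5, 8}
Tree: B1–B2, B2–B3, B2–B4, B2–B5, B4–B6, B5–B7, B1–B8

No — bags containing vertex 4 are not connected in the tree.

A tree decomposition must satisfy three properties: every vertex lies in some bag; for every edge, both endpoints lie together in some bag; and for every vertex, the bags containing it form a connected subtree. Here bags containing vertex 4 are not connected in the tree, so the decomposition is invalid.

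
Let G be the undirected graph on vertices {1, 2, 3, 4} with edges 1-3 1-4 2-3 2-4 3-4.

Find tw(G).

A width-2 tree decomposition is:
Bags: B1 = {2, 3, 4}  B2 = {1, 3, 4}
Tree: B1–B2
Every bag has size at most 3, so the width is 3 − 1 = 2 and tw(G) ≤ 2. Conversely, {1, 3, 4} is a clique of size 3, and the vertices of any clique must share a bag in every tree decomposition; so some bag has ≥ 3 vertices and tw(G) ≥ 2. Therefore the treewidth is 2.

2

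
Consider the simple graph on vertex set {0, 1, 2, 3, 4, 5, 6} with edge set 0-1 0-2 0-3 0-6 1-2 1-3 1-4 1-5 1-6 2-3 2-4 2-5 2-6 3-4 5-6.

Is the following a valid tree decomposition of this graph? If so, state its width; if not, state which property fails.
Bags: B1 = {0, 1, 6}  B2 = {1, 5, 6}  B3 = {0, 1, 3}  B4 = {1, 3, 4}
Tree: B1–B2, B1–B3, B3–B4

A tree decomposition must satisfy three properties: every vertex lies in some bag; for every edge, both endpoints lie together in some bag; and for every vertex, the bags containing it form a connected subtree. Here vertex 2 appears in no bag, so the decomposition is invalid.

No — vertex 2 appears in no bag.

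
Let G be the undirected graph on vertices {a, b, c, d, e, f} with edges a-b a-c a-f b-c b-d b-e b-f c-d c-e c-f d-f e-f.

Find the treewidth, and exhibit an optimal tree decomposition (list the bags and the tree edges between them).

Treewidth 3.
Bags: B1 = {b, c, d, f}  B2 = {b, c, e, f}  B3 = {a, b, c, f}
Tree: B1–B2, B1–B3

The largest bag has 4 vertices, giving width 3; this decomposition certifies tw(G) ≤ 3. On the other hand G contains the 4-clique {b, c, d, f}. A clique must lie in a single bag of any decomposition, so no decomposition can have width below 3. Therefore the treewidth is 3.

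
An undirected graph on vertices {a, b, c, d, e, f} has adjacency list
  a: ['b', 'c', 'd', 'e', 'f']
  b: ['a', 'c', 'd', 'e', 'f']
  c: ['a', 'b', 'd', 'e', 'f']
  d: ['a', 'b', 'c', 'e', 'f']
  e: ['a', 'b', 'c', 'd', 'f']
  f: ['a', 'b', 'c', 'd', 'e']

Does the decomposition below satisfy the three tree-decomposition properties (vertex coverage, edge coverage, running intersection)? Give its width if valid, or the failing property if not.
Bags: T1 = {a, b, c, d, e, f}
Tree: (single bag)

Vertex coverage: the bags together contain {a, b, c, d, e, f}, the full vertex set. Edge coverage: each edge of G has both endpoints in at least one bag. Running intersection: for every vertex, the bags containing it form a connected subtree. All three properties hold, so this is a valid tree decomposition of width max|bag| − 1 = 5, and hence tw(G) ≤ 5.

Yes; width 5.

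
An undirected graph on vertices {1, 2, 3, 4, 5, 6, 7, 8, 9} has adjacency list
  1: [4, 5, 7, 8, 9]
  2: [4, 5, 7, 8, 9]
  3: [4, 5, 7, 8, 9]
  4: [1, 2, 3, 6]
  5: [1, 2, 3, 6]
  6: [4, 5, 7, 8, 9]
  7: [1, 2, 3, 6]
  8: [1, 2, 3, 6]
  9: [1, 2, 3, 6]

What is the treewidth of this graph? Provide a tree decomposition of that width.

Treewidth 4.
One such decomposition:
Bags: B1 = {1, 2, 3, 4, 6}  B2 = {1, 2, 3, 6, 9}  B3 = {1, 2, 3, 6, 8}  B4 = {1, 2, 3, 6, 7}  B5 = {1, 2, 3, 5, 6}
Tree: B1–B2, B2–B3, B3–B4, B4–B5

Every bag has size at most 5, so the width is 5 − 1 = 4 and tw(G) ≤ 4. For the lower bound: the 5 vertex sets {2,4}, {1,9}, {6,8}, {3}, {7} are disjoint, each induces a connected subgraph, and every pair is joined by at least one edge of G. Contracting each set to a single vertex therefore yields K_{5} as a minor, and since treewidth is minor-monotone, tw(G) ≥ tw(K_{5}) = 4. The upper and lower bounds meet at 4, so that is the treewidth.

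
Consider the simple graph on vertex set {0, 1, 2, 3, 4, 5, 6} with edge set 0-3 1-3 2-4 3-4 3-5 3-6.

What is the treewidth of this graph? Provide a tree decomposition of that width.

Treewidth 1.
One such decomposition:
Bags: B1 = {3, 4}  B2 = {2, 4}  B3 = {1, 3}  B4 = {0, 3}  B5 = {3, 5}  B6 = {3, 6}
Tree: B1–B2, B1–B3, B1–B4, B3–B5, B3–B6

The largest bag has 2 vertices, giving width 1; this decomposition certifies tw(G) ≤ 1. Since G has at least one edge (e.g. 4–3), it is not an edgeless graph, so tw(G) ≥ 1. Hence tw(G) = 1 exactly.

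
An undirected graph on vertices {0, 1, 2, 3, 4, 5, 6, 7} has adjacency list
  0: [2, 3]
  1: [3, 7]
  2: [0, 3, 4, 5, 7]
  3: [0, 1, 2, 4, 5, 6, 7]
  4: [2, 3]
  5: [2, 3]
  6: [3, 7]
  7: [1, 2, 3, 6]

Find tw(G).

2

A width-2 tree decomposition is:
Bags: B1 = {1, 3, 7}  B2 = {2, 3, 7}  B3 = {3, 6, 7}  B4 = {0, 2, 3}  B5 = {2, 3, 5}  B6 = {2, 3, 4}
Tree: B1–B2, B2–B3, B2–B4, B2–B5, B2–B6
Every bag has size at most 3, so the width is 3 − 1 = 2 and tw(G) ≤ 2. For the lower bound, the 3 vertices {1, 3, 7} are pairwise adjacent, and any tree decomposition puts a clique entirely inside one bag — forcing width ≥ 2. Combining the bounds, tw(G) = 2.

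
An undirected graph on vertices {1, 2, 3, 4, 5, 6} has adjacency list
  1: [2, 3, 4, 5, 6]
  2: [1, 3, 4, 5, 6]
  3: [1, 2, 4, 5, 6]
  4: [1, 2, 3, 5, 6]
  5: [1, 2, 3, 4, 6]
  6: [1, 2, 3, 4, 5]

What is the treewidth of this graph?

A width-5 tree decomposition is:
Bags: B1 = {1, 2, 3, 4, 5, 6}
Tree: (single bag)
With just one bag of size 6, the width is 6 − 1 = 5, so tw(G) ≤ 5. For the lower bound, the 6 vertices {1, 2, 3, 4, 5, 6} are pairwise adjacent, and any tree decomposition puts a clique entirely inside one bag — forcing width ≥ 5. Hence tw(G) = 5 exactly.

5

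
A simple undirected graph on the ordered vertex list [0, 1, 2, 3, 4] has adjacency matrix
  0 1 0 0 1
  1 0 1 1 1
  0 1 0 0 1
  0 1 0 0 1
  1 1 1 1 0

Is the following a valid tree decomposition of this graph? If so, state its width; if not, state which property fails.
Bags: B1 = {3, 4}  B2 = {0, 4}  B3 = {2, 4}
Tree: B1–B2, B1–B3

No — vertex 1 appears in no bag.

A tree decomposition must satisfy three properties: every vertex lies in some bag; for every edge, both endpoints lie together in some bag; and for every vertex, the bags containing it form a connected subtree. Here vertex 1 appears in no bag, so the decomposition is invalid.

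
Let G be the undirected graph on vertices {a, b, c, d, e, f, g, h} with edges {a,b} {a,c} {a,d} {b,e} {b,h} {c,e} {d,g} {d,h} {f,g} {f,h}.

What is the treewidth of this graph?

2

A width-2 tree decomposition is:
Bags: B1 = {a, c, e}  B2 = {a, b, e}  B3 = {a, b, d}  B4 = {b, d, h}  B5 = {d, g, h}  B6 = {f, g, h}
Tree: B1–B2, B2–B3, B3–B4, B4–B5, B5–B6
Each bag holds 3 vertices, so the decomposition has width 2, which upper-bounds the treewidth. For the lower bound, G contains the cycle c–e–b–a–c, so G is not a forest; only forests have treewidth ≤ 1, hence tw(G) ≥ 2. Combining the bounds, tw(G) = 2.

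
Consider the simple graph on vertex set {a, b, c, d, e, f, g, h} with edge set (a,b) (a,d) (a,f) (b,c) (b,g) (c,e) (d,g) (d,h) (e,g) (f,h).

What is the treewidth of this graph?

2

A width-2 tree decomposition is:
Bags: B1 = {d, f, h}  B2 = {a, d, f}  B3 = {a, d, g}  B4 = {a, b, g}  B5 = {b, e, g}  B6 = {b, c, e}
Tree: B1–B2, B2–B3, B3–B4, B4–B5, B5–B6
Every bag has size at most 3, so the width is 3 − 1 = 2 and tw(G) ≤ 2. The edges h–f–a–d–h form a cycle, so G is not a tree and its treewidth is at least 2. Combining the bounds, tw(G) = 2.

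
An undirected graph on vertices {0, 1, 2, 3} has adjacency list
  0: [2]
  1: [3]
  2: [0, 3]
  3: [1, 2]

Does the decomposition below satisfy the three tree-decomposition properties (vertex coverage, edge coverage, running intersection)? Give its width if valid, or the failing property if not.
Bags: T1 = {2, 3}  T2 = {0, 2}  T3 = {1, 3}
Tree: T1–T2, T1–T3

Every vertex of G appears in some bag (union = {0, 1, 2, 3}); every edge is covered by a bag; and for each vertex v the set of bags containing v is connected in the bag tree. The decomposition is therefore valid. The largest bag has 2 vertices, so the width is 1.

Yes; width 1.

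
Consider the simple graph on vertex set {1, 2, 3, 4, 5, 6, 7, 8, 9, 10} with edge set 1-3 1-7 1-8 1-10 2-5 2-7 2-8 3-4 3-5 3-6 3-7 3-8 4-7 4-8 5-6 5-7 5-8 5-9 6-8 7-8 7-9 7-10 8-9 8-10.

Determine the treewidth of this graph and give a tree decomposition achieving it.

Each bag holds 4 vertices, so the decomposition has width 3, which upper-bounds the treewidth. On the other hand G contains the 4-clique {3, 5, 6, 8}. A clique must lie in a single bag of any decomposition, so no decomposition can have width below 3. The upper and lower bounds meet at 3, so that is the treewidth.

Treewidth 3.
Bags: B1 = {3, 4, 7, 8}  B2 = {3, 5, 7, 8}  B3 = {1, 3, 7, 8}  B4 = {1, 7, 8, 10}  B5 = {3, 5, 6, 8}  B6 = {5, 7, 8, 9}  B7 = {2, 5, 7, 8}
Tree: B1–B2, B2–B3, B3–B4, B2–B5, B2–B6, B2–B7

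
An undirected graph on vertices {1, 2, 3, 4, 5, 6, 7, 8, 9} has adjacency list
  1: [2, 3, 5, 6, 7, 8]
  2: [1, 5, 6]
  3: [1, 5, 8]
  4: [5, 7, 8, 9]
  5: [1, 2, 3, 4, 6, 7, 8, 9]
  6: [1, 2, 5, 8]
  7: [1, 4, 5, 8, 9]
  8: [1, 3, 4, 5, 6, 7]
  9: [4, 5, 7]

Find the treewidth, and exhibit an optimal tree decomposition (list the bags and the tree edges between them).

Each bag holds 4 vertices, so the decomposition has width 3, which upper-bounds the treewidth. Conversely, {1, 3, 5, 8} is a clique of size 4, and the vertices of any clique must share a bag in every tree decomposition; so some bag has ≥ 4 vertices and tw(G) ≥ 3. Therefore the treewidth is 3.

Treewidth 3.
Bags: B1 = {1, 5, 7, 8}  B2 = {4, 5, 7, 8}  B3 = {1, 3, 5, 8}  B4 = {1, 5, 6, 8}  B5 = {4, 5, 7, 9}  B6 = {1, 2, 5, 6}
Tree: B1–B2, B1–B3, B1–B4, B2–B5, B4–B6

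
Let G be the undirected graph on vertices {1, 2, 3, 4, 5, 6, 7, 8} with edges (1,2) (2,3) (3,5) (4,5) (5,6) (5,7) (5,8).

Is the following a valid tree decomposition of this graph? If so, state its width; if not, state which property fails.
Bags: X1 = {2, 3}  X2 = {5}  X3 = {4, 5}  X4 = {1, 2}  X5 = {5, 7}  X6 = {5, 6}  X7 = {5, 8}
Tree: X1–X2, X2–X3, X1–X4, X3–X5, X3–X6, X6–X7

No — edge (3,5) lies in no bag.

A tree decomposition must satisfy three properties: every vertex lies in some bag; for every edge, both endpoints lie together in some bag; and for every vertex, the bags containing it form a connected subtree. Here edge (3,5) lies in no bag, so the decomposition is invalid.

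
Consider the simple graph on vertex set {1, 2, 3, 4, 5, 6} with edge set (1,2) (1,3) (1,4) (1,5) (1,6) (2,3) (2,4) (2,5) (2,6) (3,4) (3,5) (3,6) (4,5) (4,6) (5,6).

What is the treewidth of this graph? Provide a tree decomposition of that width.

Treewidth 5.
Bags: B1 = {1, 2, 3, 4, 5, 6}
Tree: (single bag)

With just one bag of size 6, the width is 6 − 1 = 5, so tw(G) ≤ 5. On the other hand G contains the 6-clique {1, 2, 3, 4, 5, 6}. A clique must lie in a single bag of any decomposition, so no decomposition can have width below 5. Therefore the treewidth is 5.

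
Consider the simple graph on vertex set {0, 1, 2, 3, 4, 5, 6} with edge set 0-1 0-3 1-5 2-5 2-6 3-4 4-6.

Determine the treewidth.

2

A width-2 tree decomposition is:
Bags: B1 = {2, 4, 6}  B2 = {2, 4, 5}  B3 = {1, 4, 5}  B4 = {0, 1, 4}  B5 = {0, 3, 4}
Tree: B1–B2, B2–B3, B3–B4, B4–B5
Every bag has size at most 3, so the width is 3 − 1 = 2 and tw(G) ≤ 2. The edges 4–6–2–5–1–0–3–4 form a cycle, so G is not a tree and its treewidth is at least 2. The upper and lower bounds meet at 2, so that is the treewidth.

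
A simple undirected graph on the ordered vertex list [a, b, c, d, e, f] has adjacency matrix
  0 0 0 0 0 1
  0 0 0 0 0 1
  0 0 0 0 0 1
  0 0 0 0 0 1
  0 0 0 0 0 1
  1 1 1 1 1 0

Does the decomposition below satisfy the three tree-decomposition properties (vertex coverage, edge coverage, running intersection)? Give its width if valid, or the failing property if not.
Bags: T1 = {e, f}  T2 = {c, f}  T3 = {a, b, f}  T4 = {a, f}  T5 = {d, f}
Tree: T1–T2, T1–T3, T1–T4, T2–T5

No — bags containing vertex a are not connected in the tree.

A tree decomposition must satisfy three properties: every vertex lies in some bag; for every edge, both endpoints lie together in some bag; and for every vertex, the bags containing it form a connected subtree. Here bags containing vertex a are not connected in the tree, so the decomposition is invalid.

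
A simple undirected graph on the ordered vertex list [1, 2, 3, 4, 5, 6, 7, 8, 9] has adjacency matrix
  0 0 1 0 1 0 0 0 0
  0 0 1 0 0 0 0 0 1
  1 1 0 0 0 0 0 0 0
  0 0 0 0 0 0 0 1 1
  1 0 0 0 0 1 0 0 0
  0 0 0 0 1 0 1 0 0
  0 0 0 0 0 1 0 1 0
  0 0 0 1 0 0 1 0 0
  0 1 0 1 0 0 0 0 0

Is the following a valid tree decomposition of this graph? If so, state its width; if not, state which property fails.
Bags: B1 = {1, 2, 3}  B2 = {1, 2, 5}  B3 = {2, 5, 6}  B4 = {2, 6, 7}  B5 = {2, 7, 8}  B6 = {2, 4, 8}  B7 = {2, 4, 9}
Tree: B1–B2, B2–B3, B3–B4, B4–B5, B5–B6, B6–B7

Checking the three conditions: (i) the bags cover all of {1, 2, 3, 4, 5, 6, 7, 8, 9}; (ii) for each edge, some bag contains both endpoints; (iii) the bags containing any fixed vertex form a subtree. All hold, so the decomposition is valid with width 3 − 1 = 2.

Yes; width 2.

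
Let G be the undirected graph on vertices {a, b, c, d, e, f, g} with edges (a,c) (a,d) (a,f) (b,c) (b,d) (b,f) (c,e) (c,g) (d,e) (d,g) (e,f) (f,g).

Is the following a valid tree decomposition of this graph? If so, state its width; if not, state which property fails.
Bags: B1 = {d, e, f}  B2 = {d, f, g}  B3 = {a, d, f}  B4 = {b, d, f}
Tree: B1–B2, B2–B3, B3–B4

No — vertex c appears in no bag.

A tree decomposition must satisfy three properties: every vertex lies in some bag; for every edge, both endpoints lie together in some bag; and for every vertex, the bags containing it form a connected subtree. Here vertex c appears in no bag, so the decomposition is invalid.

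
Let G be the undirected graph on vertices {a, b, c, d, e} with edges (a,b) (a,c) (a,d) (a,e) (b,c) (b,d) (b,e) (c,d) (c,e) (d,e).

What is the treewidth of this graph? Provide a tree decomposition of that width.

A single bag containing all 5 vertices is trivially a valid decomposition of width 4. For the lower bound, the 5 vertices {a, b, c, d, e} are pairwise adjacent, and any tree decomposition puts a clique entirely inside one bag — forcing width ≥ 4. Hence tw(G) = 4 exactly.

Treewidth 4.
One such decomposition:
Bags: B1 = {a, b, c, d, e}
Tree: (single bag)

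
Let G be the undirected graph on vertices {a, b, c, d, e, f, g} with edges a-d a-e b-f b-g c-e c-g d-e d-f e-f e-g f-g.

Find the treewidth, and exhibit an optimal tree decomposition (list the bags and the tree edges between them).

Each bag holds 3 vertices, so the decomposition has width 2, which upper-bounds the treewidth. On the other hand G contains the 3-clique {a, d, e}. A clique must lie in a single bag of any decomposition, so no decomposition can have width below 2. Therefore the treewidth is 2.

Treewidth 2.
One optimal decomposition is:
Bags: B1 = {a, d, e}  B2 = {d, e, f}  B3 = {e, f, g}  B4 = {b, f, g}  B5 = {c, e, g}
Tree: B1–B2, B2–B3, B3–B4, B3–B5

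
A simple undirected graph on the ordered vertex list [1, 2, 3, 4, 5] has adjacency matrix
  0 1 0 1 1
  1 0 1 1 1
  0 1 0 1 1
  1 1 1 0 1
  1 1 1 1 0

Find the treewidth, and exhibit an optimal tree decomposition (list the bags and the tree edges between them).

Treewidth 3.
One such decomposition:
Bags: B1 = {1, 2, 4, 5}  B2 = {2, 3, 4, 5}
Tree: B1–B2

Every bag has size at most 4, so the width is 4 − 1 = 3 and tw(G) ≤ 3. For the lower bound, the 4 vertices {1, 2, 4, 5} are pairwise adjacent, and any tree decomposition puts a clique entirely inside one bag — forcing width ≥ 3. Hence tw(G) = 3 exactly.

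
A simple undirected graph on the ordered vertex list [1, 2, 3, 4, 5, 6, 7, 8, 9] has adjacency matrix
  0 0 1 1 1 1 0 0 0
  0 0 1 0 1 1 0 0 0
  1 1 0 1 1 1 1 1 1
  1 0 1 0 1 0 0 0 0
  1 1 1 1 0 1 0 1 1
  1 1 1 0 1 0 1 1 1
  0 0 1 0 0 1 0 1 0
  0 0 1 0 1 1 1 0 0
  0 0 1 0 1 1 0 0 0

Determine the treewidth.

3

A width-3 tree decomposition is:
Bags: B1 = {3, 5, 6, 8}  B2 = {2, 3, 5, 6}  B3 = {1, 3, 5, 6}  B4 = {3, 5, 6, 9}  B5 = {1, 3, 4, 5}  B6 = {3, 6, 7, 8}
Tree: B1–B2, B2–B3, B3–B4, B3–B5, B1–B6
The largest bag has 4 vertices, giving width 3; this decomposition certifies tw(G) ≤ 3. For the lower bound, the 4 vertices {1, 3, 4, 5} are pairwise adjacent, and any tree decomposition puts a clique entirely inside one bag — forcing width ≥ 3. Therefore the treewidth is 3.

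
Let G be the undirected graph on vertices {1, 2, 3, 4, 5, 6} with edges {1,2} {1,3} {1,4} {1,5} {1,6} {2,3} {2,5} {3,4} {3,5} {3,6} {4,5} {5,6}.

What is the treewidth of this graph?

3

A width-3 tree decomposition is:
Bags: B1 = {1, 2, 3, 5}  B2 = {1, 3, 4, 5}  B3 = {1, 3, 5, 6}
Tree: B1–B2, B2–B3
Every bag has size at most 4, so the width is 4 − 1 = 3 and tw(G) ≤ 3. On the other hand G contains the 4-clique {1, 2, 3, 5}. A clique must lie in a single bag of any decomposition, so no decomposition can have width below 3. The upper and lower bounds meet at 3, so that is the treewidth.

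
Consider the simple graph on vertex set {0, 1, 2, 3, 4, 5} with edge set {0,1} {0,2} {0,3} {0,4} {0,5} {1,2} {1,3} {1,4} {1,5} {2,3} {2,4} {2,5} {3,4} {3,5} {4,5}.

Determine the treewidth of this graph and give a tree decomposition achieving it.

A single bag containing all 6 vertices is trivially a valid decomposition of width 5. Conversely, {0, 1, 2, 3, 4, 5} is a clique of size 6, and the vertices of any clique must share a bag in every tree decomposition; so some bag has ≥ 6 vertices and tw(G) ≥ 5. Hence tw(G) = 5 exactly.

Treewidth 5.
One optimal decomposition is:
Bags: B1 = {0, 1, 2, 3, 4, 5}
Tree: (single bag)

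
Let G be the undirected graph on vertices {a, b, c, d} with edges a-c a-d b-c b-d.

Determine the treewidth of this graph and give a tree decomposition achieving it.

Each bag holds 3 vertices, so the decomposition has width 2, which upper-bounds the treewidth. For the lower bound, G contains the cycle a–d–b–c–a, so G is not a forest; only forests have treewidth ≤ 1, hence tw(G) ≥ 2. Therefore the treewidth is 2.

Treewidth 2.
One optimal decomposition is:
Bags: B1 = {a, b, d}  B2 = {a, b, c}
Tree: B1–B2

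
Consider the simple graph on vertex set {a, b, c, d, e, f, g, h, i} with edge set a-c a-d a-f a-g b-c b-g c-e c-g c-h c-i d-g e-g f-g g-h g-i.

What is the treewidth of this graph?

2

A width-2 tree decomposition is:
Bags: B1 = {a, f, g}  B2 = {a, c, g}  B3 = {a, d, g}  B4 = {c, g, h}  B5 = {c, e, g}  B6 = {b, c, g}  B7 = {c, g, i}
Tree: B1–B2, B2–B3, B2–B4, B4–B5, B4–B6, B5–B7
The largest bag has 3 vertices, giving width 2; this decomposition certifies tw(G) ≤ 2. For the lower bound, the 3 vertices {a, d, g} are pairwise adjacent, and any tree decomposition puts a clique entirely inside one bag — forcing width ≥ 2. Combining the bounds, tw(G) = 2.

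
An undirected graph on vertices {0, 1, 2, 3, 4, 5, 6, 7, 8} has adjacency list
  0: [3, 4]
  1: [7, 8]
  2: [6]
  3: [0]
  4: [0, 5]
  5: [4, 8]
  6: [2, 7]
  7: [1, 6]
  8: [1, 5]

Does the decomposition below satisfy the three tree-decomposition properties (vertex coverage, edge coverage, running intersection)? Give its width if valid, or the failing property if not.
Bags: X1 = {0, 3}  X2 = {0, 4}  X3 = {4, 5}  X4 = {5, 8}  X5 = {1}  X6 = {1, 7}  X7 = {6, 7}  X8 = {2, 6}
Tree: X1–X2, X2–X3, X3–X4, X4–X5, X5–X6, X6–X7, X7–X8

No — edge (8,1) lies in no bag.

A tree decomposition must satisfy three properties: every vertex lies in some bag; for every edge, both endpoints lie together in some bag; and for every vertex, the bags containing it form a connected subtree. Here edge (8,1) lies in no bag, so the decomposition is invalid.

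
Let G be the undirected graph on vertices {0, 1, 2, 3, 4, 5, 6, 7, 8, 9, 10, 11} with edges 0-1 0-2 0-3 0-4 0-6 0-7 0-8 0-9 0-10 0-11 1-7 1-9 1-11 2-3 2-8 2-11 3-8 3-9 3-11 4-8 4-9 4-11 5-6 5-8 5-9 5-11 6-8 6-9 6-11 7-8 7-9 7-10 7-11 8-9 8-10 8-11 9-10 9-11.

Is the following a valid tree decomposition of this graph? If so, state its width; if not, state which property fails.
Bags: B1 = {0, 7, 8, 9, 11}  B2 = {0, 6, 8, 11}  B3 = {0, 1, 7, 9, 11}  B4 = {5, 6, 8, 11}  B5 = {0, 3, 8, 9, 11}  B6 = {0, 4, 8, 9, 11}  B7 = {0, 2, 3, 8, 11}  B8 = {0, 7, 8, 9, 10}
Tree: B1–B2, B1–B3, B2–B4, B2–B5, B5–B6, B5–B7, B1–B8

No — edge (9,6) lies in no bag.

A tree decomposition must satisfy three properties: every vertex lies in some bag; for every edge, both endpoints lie together in some bag; and for every vertex, the bags containing it form a connected subtree. Here edge (9,6) lies in no bag, so the decomposition is invalid.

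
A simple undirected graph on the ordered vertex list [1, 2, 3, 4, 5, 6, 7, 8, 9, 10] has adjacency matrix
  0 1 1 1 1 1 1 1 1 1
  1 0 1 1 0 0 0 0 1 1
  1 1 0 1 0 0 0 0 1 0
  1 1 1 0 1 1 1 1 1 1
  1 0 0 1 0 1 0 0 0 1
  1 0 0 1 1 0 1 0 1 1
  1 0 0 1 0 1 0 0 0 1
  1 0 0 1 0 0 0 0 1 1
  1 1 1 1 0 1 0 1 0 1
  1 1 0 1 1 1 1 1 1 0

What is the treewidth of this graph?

4

A width-4 tree decomposition is:
Bags: B1 = {1, 2, 4, 9, 10}  B2 = {1, 4, 8, 9, 10}  B3 = {1, 2, 3, 4, 9}  B4 = {1, 4, 6, 9, 10}  B5 = {1, 4, 5, 6, 10}  B6 = {1, 4, 6, 7, 10}
Tree: B1–B2, B1–B3, B1–B4, B4–B5, B5–B6
Every bag has size at most 5, so the width is 5 − 1 = 4 and tw(G) ≤ 4. For the lower bound, the 5 vertices {1, 4, 8, 9, 10} are pairwise adjacent, and any tree decomposition puts a clique entirely inside one bag — forcing width ≥ 4. Combining the bounds, tw(G) = 4.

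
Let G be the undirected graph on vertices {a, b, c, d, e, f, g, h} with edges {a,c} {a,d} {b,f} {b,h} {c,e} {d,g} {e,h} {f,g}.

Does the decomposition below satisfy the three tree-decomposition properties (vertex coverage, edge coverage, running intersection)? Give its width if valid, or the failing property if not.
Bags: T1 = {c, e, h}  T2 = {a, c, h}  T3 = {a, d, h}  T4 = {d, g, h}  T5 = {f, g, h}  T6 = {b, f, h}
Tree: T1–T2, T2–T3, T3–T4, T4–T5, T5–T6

Vertex coverage: the bags together contain {a, b, c, d, e, f, g, h}, the full vertex set. Edge coverage: each edge of G has both endpoints in at least one bag. Running intersection: for every vertex, the bags containing it form a connected subtree. All three properties hold, so this is a valid tree decomposition of width max|bag| − 1 = 2, and hence tw(G) ≤ 2.

Yes; width 2.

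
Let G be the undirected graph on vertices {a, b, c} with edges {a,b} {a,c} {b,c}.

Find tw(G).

A width-2 tree decomposition is:
Bags: B1 = {a, b, c}
Tree: (single bag)
With just one bag of size 3, the width is 3 − 1 = 2, so tw(G) ≤ 2. For the lower bound, the 3 vertices {a, b, c} are pairwise adjacent, and any tree decomposition puts a clique entirely inside one bag — forcing width ≥ 2. Combining the bounds, tw(G) = 2.

2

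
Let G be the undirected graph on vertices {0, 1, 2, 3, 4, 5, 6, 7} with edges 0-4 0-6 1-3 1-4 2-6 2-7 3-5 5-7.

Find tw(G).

2

A width-2 tree decomposition is:
Bags: B1 = {2, 5, 7}  B2 = {2, 5, 6}  B3 = {0, 5, 6}  B4 = {0, 4, 5}  B5 = {1, 4, 5}  B6 = {1, 3, 5}
Tree: B1–B2, B2–B3, B3–B4, B4–B5, B5–B6
Every bag has size at most 3, so the width is 3 − 1 = 2 and tw(G) ≤ 2. The edges 5–7–2–6–0–4–1–3–5 form a cycle, so G is not a tree and its treewidth is at least 2. Combining the bounds, tw(G) = 2.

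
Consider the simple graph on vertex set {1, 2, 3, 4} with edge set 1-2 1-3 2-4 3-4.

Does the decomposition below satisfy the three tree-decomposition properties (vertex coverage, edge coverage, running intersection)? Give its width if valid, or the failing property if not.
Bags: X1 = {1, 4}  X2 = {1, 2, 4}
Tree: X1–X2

No — vertex 3 appears in no bag.

A tree decomposition must satisfy three properties: every vertex lies in some bag; for every edge, both endpoints lie together in some bag; and for every vertex, the bags containing it form a connected subtree. Here vertex 3 appears in no bag, so the decomposition is invalid.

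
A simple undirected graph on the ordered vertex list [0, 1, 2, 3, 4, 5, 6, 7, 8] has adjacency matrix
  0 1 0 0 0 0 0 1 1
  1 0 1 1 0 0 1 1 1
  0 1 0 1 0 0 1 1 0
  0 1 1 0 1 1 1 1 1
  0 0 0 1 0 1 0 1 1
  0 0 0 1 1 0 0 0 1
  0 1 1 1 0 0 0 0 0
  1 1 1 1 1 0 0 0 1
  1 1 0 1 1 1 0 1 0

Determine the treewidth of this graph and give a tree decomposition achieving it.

Treewidth 3.
One such decomposition:
Bags: B1 = {3, 4, 7, 8}  B2 = {1, 3, 7, 8}  B3 = {3, 4, 5, 8}  B4 = {1, 2, 3, 7}  B5 = {0, 1, 7, 8}  B6 = {1, 2, 3, 6}
Tree: B1–B2, B1–B3, B2–B4, B2–B5, B4–B6

The largest bag has 4 vertices, giving width 3; this decomposition certifies tw(G) ≤ 3. For the lower bound, the 4 vertices {0, 1, 7, 8} are pairwise adjacent, and any tree decomposition puts a clique entirely inside one bag — forcing width ≥ 3. The upper and lower bounds meet at 3, so that is the treewidth.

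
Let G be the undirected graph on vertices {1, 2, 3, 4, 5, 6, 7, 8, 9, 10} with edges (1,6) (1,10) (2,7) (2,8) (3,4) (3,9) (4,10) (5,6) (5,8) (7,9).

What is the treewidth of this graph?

2

A width-2 tree decomposition is:
Bags: B1 = {5, 6, 8}  B2 = {1, 6, 8}  B3 = {1, 8, 10}  B4 = {4, 8, 10}  B5 = {3, 4, 8}  B6 = {3, 8, 9}  B7 = {7, 8, 9}  B8 = {2, 7, 8}
Tree: B1–B2, B2–B3, B3–B4, B4–B5, B5–B6, B6–B7, B7–B8
The largest bag has 3 vertices, giving width 2; this decomposition certifies tw(G) ≤ 2. For the lower bound, G contains the cycle 8–5–6–1–10–4–3–9–7–2–8, so G is not a forest; only forests have treewidth ≤ 1, hence tw(G) ≥ 2. Hence tw(G) = 2 exactly.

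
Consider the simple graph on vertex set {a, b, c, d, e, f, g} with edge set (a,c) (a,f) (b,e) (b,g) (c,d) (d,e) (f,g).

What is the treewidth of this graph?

A width-2 tree decomposition is:
Bags: B1 = {a, c, f}  B2 = {c, f, g}  B3 = {b, c, g}  B4 = {b, c, e}  B5 = {c, d, e}
Tree: B1–B2, B2–B3, B3–B4, B4–B5
Each bag holds 3 vertices, so the decomposition has width 2, which upper-bounds the treewidth. Since c–a–f–g–b–e–d–c is a cycle in G, G is not acyclic. Forests are exactly the graphs of treewidth ≤ 1, so tw(G) ≥ 2. The upper and lower bounds meet at 2, so that is the treewidth.

2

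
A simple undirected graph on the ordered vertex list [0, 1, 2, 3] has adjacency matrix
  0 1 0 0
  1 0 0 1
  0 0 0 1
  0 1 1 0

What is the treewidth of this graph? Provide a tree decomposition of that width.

Treewidth 1.
One such decomposition:
Bags: B1 = {1, 3}  B2 = {0, 1}  B3 = {2, 3}
Tree: B1–B2, B1–B3

The largest bag has 2 vertices, giving width 1; this decomposition certifies tw(G) ≤ 1. G has an edge, so its treewidth is at least 1. The upper and lower bounds meet at 1, so that is the treewidth.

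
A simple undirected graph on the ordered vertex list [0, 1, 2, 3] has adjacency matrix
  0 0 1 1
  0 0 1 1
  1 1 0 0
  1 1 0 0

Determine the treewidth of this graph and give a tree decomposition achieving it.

Treewidth 2.
One optimal decomposition is:
Bags: B1 = {0, 2, 3}  B2 = {1, 2, 3}
Tree: B1–B2

The largest bag has 3 vertices, giving width 2; this decomposition certifies tw(G) ≤ 2. The edges 2–0–3–1–2 form a cycle, so G is not a tree and its treewidth is at least 2. Therefore the treewidth is 2.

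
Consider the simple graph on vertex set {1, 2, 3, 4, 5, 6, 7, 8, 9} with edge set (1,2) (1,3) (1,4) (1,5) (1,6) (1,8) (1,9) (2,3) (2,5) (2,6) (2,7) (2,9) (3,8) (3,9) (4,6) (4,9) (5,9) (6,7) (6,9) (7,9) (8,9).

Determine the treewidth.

A width-3 tree decomposition is:
Bags: B1 = {2, 6, 7, 9}  B2 = {1, 2, 6, 9}  B3 = {1, 2, 3, 9}  B4 = {1, 4, 6, 9}  B5 = {1, 2, 5, 9}  B6 = {1, 3, 8, 9}
Tree: B1–B2, B2–B3, B2–B4, B2–B5, B3–B6
Each bag holds 4 vertices, so the decomposition has width 3, which upper-bounds the treewidth. Conversely, {1, 3, 8, 9} is a clique of size 4, and the vertices of any clique must share a bag in every tree decomposition; so some bag has ≥ 4 vertices and tw(G) ≥ 3. The upper and lower bounds meet at 3, so that is the treewidth.

3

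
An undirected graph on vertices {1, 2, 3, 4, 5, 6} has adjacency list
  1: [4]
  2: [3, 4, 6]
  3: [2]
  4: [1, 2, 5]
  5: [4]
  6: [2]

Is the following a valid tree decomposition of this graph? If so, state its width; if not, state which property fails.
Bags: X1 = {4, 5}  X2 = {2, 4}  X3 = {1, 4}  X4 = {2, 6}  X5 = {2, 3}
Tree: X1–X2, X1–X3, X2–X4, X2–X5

Yes; width 1.

Every vertex of G appears in some bag (union = {1, 2, 3, 4, 5, 6}); every edge is covered by a bag; and for each vertex v the set of bags containing v is connected in the bag tree. The decomposition is therefore valid. The largest bag has 2 vertices, so the width is 1.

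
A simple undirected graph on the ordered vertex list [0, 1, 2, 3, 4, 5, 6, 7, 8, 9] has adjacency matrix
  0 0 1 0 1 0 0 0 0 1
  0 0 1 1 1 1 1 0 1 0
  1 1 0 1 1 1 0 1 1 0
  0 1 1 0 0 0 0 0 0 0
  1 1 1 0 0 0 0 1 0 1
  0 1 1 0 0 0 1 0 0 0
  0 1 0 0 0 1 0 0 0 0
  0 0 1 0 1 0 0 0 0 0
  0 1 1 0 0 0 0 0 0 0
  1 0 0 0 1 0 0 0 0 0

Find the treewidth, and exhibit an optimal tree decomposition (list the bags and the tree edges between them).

Each bag holds 3 vertices, so the decomposition has width 2, which upper-bounds the treewidth. For the lower bound, the 3 vertices {0, 4, 9} are pairwise adjacent, and any tree decomposition puts a clique entirely inside one bag — forcing width ≥ 2. Therefore the treewidth is 2.

Treewidth 2.
One such decomposition:
Bags: B1 = {1, 2, 8}  B2 = {1, 2, 5}  B3 = {1, 2, 4}  B4 = {2, 4, 7}  B5 = {1, 5, 6}  B6 = {0, 2, 4}  B7 = {0, 4, 9}  B8 = {1, 2, 3}
Tree: B1–B2, B2–B3, B3–B4, B2–B5, B3–B6, B6–B7, B2–B8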